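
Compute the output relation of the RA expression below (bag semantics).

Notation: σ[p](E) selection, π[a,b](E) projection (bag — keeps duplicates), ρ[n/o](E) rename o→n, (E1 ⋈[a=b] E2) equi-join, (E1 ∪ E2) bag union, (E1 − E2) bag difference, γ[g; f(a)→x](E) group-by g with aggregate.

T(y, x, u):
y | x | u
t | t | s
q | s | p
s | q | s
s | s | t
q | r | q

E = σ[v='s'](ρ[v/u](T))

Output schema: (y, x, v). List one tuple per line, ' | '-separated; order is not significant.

Row counts bottom-up:
  T → 5
  ρ[v/u](T) → 5
  σ[v='s'](ρ[v/u](T)) → 2

== RESULT ==
y | x | v
s | q | s
t | t | s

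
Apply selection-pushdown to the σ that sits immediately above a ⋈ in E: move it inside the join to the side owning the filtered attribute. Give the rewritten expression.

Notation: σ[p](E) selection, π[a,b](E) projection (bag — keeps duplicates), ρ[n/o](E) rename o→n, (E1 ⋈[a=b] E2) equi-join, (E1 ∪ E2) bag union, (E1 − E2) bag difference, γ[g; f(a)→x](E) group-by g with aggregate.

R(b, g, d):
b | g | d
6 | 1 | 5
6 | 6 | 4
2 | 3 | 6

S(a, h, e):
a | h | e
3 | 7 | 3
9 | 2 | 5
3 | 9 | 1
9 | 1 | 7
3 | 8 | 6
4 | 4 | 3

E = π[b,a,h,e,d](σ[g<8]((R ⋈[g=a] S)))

σ filters on g, owned by the left side.
E' = π[b,a,h,e,d]((σ[g<8](R) ⋈[g=a] S))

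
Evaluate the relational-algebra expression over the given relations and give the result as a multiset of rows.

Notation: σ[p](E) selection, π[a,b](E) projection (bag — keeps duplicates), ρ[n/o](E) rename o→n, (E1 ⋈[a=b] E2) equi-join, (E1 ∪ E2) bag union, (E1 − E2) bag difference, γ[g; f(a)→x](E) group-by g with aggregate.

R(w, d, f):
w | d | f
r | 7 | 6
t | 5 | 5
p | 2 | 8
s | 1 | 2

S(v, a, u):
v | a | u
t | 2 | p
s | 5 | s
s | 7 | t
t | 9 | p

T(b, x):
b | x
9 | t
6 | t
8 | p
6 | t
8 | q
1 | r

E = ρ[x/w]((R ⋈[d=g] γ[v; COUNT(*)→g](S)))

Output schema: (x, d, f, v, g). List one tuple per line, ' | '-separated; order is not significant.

Stepwise |·|:
  R → 4
  S → 4
  γ[v; COUNT(*)→g](S) → 2
  (R ⋈[d=g] γ[v; COUNT(*)→g](S)) → 2
  ρ[x/w]((R ⋈[d=g] γ[v; COUNT(*)→g](S))) → 2

== RESULT ==
x | d | f | v | g
p | 2 | 8 | s | 2
p | 2 | 8 | t | 2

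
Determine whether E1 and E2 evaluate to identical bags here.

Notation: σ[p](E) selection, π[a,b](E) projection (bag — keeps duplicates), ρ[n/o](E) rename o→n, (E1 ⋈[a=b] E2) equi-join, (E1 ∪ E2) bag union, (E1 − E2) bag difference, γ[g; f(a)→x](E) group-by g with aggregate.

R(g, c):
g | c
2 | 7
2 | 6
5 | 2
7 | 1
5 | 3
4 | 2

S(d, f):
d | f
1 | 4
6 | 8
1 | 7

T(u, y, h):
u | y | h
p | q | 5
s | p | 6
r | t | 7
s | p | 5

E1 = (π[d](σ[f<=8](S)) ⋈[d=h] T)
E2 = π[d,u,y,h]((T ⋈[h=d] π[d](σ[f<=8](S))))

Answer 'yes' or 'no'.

E1 subexpression sizes:
  S → 3
  σ[f<=8](S) → 3
  π[d](σ[f<=8](S)) → 3
  T → 4
  (π[d](σ[f<=8](S)) ⋈[d=h] T) → 1
E2 subexpression sizes:
  T → 4
  S → 3
  σ[f<=8](S) → 3
  π[d](σ[f<=8](S)) → 3
  (T ⋈[h=d] π[d](σ[f<=8](S))) → 1
  π[d,u,y,h]((T ⋈[h=d] π[d](σ[f<=8](S)))) → 1

E1 and E2 produce the same multiset:
d | u | y | h
6 | s | p | 6

yes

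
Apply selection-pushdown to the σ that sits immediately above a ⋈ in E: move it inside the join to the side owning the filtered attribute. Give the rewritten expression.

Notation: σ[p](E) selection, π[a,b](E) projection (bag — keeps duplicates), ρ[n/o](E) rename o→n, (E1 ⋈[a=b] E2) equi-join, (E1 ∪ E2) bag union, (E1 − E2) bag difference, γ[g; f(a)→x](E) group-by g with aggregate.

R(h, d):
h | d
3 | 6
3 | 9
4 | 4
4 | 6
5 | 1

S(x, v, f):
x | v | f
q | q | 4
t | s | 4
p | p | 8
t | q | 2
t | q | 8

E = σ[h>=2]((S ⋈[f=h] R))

σ filters on h, owned by the right side.
E' = (S ⋈[f=h] σ[h>=2](R))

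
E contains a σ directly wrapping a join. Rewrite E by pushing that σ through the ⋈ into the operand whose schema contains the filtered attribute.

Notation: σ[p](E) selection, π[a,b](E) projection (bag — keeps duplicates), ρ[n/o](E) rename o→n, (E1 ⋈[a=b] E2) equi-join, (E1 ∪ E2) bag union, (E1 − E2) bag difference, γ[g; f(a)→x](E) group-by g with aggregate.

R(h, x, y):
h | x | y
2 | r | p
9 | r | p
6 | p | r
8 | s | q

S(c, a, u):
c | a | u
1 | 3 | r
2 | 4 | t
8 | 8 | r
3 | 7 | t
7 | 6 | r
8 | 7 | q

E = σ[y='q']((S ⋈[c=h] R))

σ filters on y, owned by the right side.
E' = (S ⋈[c=h] σ[y='q'](R))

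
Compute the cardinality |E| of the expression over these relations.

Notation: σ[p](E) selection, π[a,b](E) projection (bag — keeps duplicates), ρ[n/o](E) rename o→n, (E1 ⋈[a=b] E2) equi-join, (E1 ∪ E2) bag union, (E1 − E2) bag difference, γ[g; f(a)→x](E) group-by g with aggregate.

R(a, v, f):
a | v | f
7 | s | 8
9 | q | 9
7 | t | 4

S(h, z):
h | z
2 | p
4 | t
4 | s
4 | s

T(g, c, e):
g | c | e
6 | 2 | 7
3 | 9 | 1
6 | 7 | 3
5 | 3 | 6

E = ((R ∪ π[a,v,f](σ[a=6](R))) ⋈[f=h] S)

Stepwise |·|:
  R → 3
  R → 3
  σ[a=6](R) → 0
  π[a,v,f](σ[a=6](R)) → 0
  (R ∪ π[a,v,f](σ[a=6](R))) → 3
  S → 4
  ((R ∪ π[a,v,f](σ[a=6](R))) ⋈[f=h] S) → 3

|E| = 3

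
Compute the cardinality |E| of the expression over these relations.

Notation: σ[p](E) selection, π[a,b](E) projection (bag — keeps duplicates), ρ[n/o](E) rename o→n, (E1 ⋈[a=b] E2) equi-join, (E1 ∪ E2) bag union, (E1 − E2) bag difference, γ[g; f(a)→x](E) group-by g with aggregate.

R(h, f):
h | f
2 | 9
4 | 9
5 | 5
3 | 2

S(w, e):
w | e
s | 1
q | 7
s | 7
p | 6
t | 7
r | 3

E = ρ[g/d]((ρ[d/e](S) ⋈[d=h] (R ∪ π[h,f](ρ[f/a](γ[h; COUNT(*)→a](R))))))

Stepwise |·|:
  S → 6
  ρ[d/e](S) → 6
  R → 4
  R → 4
  γ[h; COUNT(*)→a](R) → 4
  ρ[f/a](γ[h; COUNT(*)→a](R)) → 4
  π[h,f](ρ[f/a](γ[h; COUNT(*)→a](R))) → 4
  (R ∪ π[h,f](ρ[f/a](γ[h; COUNT(*)→a](R)))) → 8
  (ρ[d/e](S) ⋈[d=h] (R ∪ π[h,f](ρ[f/a](γ[h; COUNT(*)→a](R))))) → 2
  ρ[g/d]((ρ[d/e](S) ⋈[d=h] (R ∪ π[h,f](ρ[f/a](γ[h; COUNT(*)→a](R)))))) → 2

|E| = 2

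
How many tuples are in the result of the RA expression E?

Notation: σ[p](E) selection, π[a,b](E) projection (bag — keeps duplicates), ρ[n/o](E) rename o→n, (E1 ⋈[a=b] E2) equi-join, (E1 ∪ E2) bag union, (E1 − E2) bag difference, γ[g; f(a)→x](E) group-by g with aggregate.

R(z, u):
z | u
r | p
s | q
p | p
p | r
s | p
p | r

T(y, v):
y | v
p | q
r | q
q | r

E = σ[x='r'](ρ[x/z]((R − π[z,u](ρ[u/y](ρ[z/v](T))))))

Stepwise |·|:
  R → 6
  T → 3
  ρ[z/v](T) → 3
  ρ[u/y](ρ[z/v](T)) → 3
  π[z,u](ρ[u/y](ρ[z/v](T))) → 3
  (R − π[z,u](ρ[u/y](ρ[z/v](T)))) → 6
  ρ[x/z]((R − π[z,u](ρ[u/y](ρ[z/v](T))))) → 6
  σ[x='r'](ρ[x/z]((R − π[z,u](ρ[u/y](ρ[z/v](T)))))) → 1

|E| = 1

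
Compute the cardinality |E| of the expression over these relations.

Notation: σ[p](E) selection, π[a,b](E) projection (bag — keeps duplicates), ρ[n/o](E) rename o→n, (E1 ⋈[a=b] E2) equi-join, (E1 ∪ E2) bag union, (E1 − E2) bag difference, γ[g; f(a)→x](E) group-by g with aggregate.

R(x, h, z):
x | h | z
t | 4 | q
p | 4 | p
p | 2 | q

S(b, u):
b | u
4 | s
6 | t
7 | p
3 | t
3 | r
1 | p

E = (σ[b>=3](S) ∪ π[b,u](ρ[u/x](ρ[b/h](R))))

Row counts bottom-up:
  S → 6
  σ[b>=3](S) → 5
  R → 3
  ρ[b/h](R) → 3
  ρ[u/x](ρ[b/h](R)) → 3
  π[b,u](ρ[u/x](ρ[b/h](R))) → 3
  (σ[b>=3](S) ∪ π[b,u](ρ[u/x](ρ[b/h](R)))) → 8

|E| = 8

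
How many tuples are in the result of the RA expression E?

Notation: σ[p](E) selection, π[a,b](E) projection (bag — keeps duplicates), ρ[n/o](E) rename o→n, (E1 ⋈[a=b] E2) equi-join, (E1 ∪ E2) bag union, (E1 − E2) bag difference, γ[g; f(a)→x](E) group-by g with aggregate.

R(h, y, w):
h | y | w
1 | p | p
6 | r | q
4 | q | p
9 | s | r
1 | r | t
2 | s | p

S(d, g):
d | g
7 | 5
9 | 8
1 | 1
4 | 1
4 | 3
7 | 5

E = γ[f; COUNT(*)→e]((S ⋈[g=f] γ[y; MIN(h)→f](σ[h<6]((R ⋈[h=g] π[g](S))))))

Per-node cardinality:
  S → 6
  R → 6
  S → 6
  π[g](S) → 6
  (R ⋈[h=g] π[g](S)) → 4
  σ[h<6]((R ⋈[h=g] π[g](S))) → 4
  γ[y; MIN(h)→f](σ[h<6]((R ⋈[h=g] π[g](S)))) → 2
  (S ⋈[g=f] γ[y; MIN(h)→f](σ[h<6]((R ⋈[h=g] π[g](S))))) → 4
  γ[f; COUNT(*)→e]((S ⋈[g=f] γ[y; MIN(h)→f](σ[h<6]((R ⋈[h=g] π[g](S)))))) → 1

|E| = 1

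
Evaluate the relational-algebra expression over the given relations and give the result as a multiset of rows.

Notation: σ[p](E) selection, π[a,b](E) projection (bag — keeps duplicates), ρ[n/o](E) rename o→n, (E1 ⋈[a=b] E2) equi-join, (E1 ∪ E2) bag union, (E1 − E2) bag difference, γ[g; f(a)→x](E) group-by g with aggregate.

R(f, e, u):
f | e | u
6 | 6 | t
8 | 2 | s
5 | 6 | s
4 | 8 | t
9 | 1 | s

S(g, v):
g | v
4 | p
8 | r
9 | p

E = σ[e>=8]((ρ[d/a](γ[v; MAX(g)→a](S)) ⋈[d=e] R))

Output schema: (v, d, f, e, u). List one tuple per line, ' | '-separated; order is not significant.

Per-node cardinality:
  S → 3
  γ[v; MAX(g)→a](S) → 2
  ρ[d/a](γ[v; MAX(g)→a](S)) → 2
  R → 5
  (ρ[d/a](γ[v; MAX(g)→a](S)) ⋈[d=e] R) → 1
  σ[e>=8]((ρ[d/a](γ[v; MAX(g)→a](S)) ⋈[d=e] R)) → 1

== RESULT ==
v | d | f | e | u
r | 8 | 4 | 8 | t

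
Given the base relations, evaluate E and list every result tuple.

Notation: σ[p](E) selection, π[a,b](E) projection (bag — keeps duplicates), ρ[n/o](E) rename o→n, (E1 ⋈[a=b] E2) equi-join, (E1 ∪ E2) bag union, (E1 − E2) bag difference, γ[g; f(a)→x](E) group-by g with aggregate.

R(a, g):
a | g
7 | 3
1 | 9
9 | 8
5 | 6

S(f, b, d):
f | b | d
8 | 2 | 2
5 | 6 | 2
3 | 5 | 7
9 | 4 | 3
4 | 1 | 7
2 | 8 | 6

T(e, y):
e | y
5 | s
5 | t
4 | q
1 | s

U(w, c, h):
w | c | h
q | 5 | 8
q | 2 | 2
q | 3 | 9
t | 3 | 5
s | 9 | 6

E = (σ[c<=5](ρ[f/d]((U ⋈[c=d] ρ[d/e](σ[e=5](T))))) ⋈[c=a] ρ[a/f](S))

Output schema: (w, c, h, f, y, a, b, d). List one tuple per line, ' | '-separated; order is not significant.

Row counts bottom-up:
  U → 5
  T → 4
  σ[e=5](T) → 2
  ρ[d/e](σ[e=5](T)) → 2
  (U ⋈[c=d] ρ[d/e](σ[e=5](T))) → 2
  ρ[f/d]((U ⋈[c=d] ρ[d/e](σ[e=5](T)))) → 2
  σ[c<=5](ρ[f/d]((U ⋈[c=d] ρ[d/e](σ[e=5](T))))) → 2
  S → 6
  ρ[a/f](S) → 6
  (σ[c<=5](ρ[f/d]((U ⋈[c=d] ρ[d/e](σ[e=5](T))))) ⋈[c=a] ρ[a/f](S)) → 2

== RESULT ==
w | c | h | f | y | a | b | d
q | 5 | 8 | 5 | s | 5 | 6 | 2
q | 5 | 8 | 5 | t | 5 | 6 | 2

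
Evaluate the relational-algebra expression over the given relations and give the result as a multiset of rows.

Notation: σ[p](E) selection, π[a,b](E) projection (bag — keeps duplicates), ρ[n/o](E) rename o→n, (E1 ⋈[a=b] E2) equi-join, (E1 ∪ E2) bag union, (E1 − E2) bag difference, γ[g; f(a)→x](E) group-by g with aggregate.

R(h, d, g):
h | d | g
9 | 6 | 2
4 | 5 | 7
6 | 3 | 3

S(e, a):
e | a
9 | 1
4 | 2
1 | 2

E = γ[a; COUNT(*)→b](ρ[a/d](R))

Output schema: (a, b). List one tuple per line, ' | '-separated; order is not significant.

Per-node cardinality:
  R → 3
  ρ[a/d](R) → 3
  γ[a; COUNT(*)→b](ρ[a/d](R)) → 3

== RESULT ==
a | b
3 | 1
5 | 1
6 | 1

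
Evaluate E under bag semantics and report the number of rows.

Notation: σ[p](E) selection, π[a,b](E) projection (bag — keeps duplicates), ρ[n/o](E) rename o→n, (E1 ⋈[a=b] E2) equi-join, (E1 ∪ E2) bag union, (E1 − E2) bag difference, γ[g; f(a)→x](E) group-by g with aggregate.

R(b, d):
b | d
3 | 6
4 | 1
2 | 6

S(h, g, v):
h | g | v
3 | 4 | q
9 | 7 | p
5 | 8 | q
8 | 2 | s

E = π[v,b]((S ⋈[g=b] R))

Per-node cardinality:
  S → 4
  R → 3
  (S ⋈[g=b] R) → 2
  π[v,b]((S ⋈[g=b] R)) → 2

|E| = 2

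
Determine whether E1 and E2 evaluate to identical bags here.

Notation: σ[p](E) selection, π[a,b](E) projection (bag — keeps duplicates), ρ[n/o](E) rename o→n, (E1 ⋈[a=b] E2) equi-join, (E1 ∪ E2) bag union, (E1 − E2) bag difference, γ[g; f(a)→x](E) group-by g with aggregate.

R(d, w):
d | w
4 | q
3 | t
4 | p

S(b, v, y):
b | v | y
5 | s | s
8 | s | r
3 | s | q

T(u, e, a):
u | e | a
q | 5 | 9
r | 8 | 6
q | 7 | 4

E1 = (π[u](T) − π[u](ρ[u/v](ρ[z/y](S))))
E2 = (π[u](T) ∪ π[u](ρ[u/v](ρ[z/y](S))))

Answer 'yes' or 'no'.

E1 row counts bottom-up:
  T → 3
  π[u](T) → 3
  S → 3
  ρ[z/y](S) → 3
  ρ[u/v](ρ[z/y](S)) → 3
  π[u](ρ[u/v](ρ[z/y](S))) → 3
  (π[u](T) − π[u](ρ[u/v](ρ[z/y](S)))) → 3
E2 row counts bottom-up:
  T → 3
  π[u](T) → 3
  S → 3
  ρ[z/y](S) → 3
  ρ[u/v](ρ[z/y](S)) → 3
  π[u](ρ[u/v](ρ[z/y](S))) → 3
  (π[u](T) ∪ π[u](ρ[u/v](ρ[z/y](S)))) → 6

E1 result:
u
q
q
r
E2 result:
u
q
q
r
s
s
s
Witness: ('s',) appears 0× in E1 but 3× in E2.

no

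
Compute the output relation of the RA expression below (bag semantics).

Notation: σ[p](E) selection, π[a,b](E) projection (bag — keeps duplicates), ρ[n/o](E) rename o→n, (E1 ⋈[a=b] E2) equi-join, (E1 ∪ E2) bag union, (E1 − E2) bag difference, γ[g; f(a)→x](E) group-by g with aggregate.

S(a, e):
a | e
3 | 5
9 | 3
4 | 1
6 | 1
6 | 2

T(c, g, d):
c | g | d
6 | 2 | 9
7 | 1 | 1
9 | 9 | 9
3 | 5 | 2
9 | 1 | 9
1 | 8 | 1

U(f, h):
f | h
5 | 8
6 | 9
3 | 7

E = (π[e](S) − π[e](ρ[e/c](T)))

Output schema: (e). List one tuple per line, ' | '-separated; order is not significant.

Subexpression sizes:
  S → 5
  π[e](S) → 5
  T → 6
  ρ[e/c](T) → 6
  π[e](ρ[e/c](T)) → 6
  (π[e](S) − π[e](ρ[e/c](T))) → 3

== RESULT ==
e
1
2
5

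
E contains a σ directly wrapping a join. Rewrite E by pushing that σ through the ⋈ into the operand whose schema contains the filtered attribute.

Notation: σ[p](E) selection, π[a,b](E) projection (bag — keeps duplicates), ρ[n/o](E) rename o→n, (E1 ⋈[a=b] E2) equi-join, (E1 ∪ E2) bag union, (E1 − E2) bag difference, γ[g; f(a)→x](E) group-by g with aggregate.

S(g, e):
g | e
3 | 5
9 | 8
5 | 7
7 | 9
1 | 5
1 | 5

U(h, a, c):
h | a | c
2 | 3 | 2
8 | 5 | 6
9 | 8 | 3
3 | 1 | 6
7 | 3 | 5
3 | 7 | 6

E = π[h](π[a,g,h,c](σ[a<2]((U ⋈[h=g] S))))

σ filters on a, owned by the left side.
E' = π[h](π[a,g,h,c]((σ[a<2](U) ⋈[h=g] S)))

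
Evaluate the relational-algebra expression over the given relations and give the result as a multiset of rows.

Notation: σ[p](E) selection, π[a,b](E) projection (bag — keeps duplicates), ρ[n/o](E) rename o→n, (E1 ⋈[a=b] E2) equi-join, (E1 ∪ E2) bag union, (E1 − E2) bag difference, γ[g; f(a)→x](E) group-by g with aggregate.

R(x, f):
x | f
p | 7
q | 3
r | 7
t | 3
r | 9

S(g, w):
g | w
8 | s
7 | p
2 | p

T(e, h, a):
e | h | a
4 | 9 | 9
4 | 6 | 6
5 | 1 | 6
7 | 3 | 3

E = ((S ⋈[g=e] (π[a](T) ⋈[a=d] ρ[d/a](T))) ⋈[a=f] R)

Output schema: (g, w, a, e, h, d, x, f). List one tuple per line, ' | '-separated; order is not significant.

Row counts bottom-up:
  S → 3
  T → 4
  π[a](T) → 4
  T → 4
  ρ[d/a](T) → 4
  (π[a](T) ⋈[a=d] ρ[d/a](T)) → 6
  (S ⋈[g=e] (π[a](T) ⋈[a=d] ρ[d/a](T))) → 1
  R → 5
  ((S ⋈[g=e] (π[a](T) ⋈[a=d] ρ[d/a](T))) ⋈[a=f] R) → 2

== RESULT ==
g | w | a | e | h | d | x | f
7 | p | 3 | 7 | 3 | 3 | q | 3
7 | p | 3 | 7 | 3 | 3 | t | 3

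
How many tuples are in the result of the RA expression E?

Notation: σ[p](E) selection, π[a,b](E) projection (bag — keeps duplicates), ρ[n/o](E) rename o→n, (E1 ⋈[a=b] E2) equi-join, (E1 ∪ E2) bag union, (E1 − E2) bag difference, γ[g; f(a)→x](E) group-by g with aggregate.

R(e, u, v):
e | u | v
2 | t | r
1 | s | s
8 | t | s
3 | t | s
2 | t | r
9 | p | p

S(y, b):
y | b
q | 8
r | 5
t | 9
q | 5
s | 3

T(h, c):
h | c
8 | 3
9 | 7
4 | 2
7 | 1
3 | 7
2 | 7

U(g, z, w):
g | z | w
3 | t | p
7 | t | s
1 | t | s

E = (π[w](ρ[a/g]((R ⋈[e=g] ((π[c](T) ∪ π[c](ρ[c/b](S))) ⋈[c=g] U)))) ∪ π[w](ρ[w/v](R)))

Row counts bottom-up:
  R → 6
  T → 6
  π[c](T) → 6
  S → 5
  ρ[c/b](S) → 5
  π[c](ρ[c/b](S)) → 5
  (π[c](T) ∪ π[c](ρ[c/b](S))) → 11
  U → 3
  ((π[c](T) ∪ π[c](ρ[c/b](S))) ⋈[c=g] U) → 6
  (R ⋈[e=g] ((π[c](T) ∪ π[c](ρ[c/b](S))) ⋈[c=g] U)) → 3
  ρ[a/g]((R ⋈[e=g] ((π[c](T) ∪ π[c](ρ[c/b](S))) ⋈[c=g] U))) → 3
  π[w](ρ[a/g]((R ⋈[e=g] ((π[c](T) ∪ π[c](ρ[c/b](S))) ⋈[c=g] U)))) → 3
  R → 6
  ρ[w/v](R) → 6
  π[w](ρ[w/v](R)) → 6
  (π[w](ρ[a/g]((R ⋈[e=g] ((π[c](T) ∪ π[c](ρ[c/b](S))) ⋈[c=g] U)))) ∪ π[w](ρ[w/v](R))) → 9

|E| = 9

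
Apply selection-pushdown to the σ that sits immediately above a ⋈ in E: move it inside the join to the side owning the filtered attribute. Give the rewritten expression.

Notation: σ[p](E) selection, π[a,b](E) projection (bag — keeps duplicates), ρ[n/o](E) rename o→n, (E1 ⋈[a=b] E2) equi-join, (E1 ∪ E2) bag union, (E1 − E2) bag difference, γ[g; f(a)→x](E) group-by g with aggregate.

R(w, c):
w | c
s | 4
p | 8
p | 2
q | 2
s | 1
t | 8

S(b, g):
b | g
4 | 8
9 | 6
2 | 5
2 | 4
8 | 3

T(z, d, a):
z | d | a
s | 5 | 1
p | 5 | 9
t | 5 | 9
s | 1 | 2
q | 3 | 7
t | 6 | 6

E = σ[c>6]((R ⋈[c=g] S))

σ filters on c, owned by the left side.
E' = (σ[c>6](R) ⋈[c=g] S)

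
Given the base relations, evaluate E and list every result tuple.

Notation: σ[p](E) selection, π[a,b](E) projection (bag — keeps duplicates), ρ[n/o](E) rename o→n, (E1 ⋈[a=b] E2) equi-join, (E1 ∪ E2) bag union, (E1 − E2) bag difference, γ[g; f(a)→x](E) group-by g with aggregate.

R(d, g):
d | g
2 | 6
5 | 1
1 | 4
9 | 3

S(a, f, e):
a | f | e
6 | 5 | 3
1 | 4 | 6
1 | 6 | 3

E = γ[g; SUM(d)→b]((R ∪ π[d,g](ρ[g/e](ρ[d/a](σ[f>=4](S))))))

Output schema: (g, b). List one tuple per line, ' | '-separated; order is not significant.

Per-node cardinality:
  R → 4
  S → 3
  σ[f>=4](S) → 3
  ρ[d/a](σ[f>=4](S)) → 3
  ρ[g/e](ρ[d/a](σ[f>=4](S))) → 3
  π[d,g](ρ[g/e](ρ[d/a](σ[f>=4](S)))) → 3
  (R ∪ π[d,g](ρ[g/e](ρ[d/a](σ[f>=4](S))))) → 7
  γ[g; SUM(d)→b]((R ∪ π[d,g](ρ[g/e](ρ[d/a](σ[f>=4](S)))))) → 4

== RESULT ==
g | b
1 | 5
3 | 16
4 | 1
6 | 3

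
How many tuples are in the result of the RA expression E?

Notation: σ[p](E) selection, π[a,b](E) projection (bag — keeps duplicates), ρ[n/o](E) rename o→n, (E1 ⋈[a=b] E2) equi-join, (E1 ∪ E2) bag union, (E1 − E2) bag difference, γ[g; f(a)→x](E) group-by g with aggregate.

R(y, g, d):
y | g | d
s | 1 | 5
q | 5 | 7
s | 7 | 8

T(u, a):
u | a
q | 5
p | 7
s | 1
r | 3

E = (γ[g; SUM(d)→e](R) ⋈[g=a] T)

Subexpression sizes:
  R → 3
  γ[g; SUM(d)→e](R) → 3
  T → 4
  (γ[g; SUM(d)→e](R) ⋈[g=a] T) → 3

|E| = 3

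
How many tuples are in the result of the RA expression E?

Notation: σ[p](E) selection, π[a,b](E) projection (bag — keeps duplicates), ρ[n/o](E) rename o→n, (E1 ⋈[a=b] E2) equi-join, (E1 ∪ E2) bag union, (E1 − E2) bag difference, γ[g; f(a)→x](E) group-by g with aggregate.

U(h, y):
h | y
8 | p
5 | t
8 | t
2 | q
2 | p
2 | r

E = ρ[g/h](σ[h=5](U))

Per-node cardinality:
  U → 6
  σ[h=5](U) → 1
  ρ[g/h](σ[h=5](U)) → 1

|E| = 1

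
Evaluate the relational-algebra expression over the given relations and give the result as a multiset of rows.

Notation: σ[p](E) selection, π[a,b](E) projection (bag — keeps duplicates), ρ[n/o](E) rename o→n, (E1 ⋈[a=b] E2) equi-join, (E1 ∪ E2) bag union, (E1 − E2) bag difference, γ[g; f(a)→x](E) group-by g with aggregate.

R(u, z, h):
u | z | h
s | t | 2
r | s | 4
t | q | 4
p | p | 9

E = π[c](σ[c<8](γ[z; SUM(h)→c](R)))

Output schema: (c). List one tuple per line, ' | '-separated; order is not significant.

Row counts bottom-up:
  R → 4
  γ[z; SUM(h)→c](R) → 4
  σ[c<8](γ[z; SUM(h)→c](R)) → 3
  π[c](σ[c<8](γ[z; SUM(h)→c](R))) → 3

== RESULT ==
c
2
4
4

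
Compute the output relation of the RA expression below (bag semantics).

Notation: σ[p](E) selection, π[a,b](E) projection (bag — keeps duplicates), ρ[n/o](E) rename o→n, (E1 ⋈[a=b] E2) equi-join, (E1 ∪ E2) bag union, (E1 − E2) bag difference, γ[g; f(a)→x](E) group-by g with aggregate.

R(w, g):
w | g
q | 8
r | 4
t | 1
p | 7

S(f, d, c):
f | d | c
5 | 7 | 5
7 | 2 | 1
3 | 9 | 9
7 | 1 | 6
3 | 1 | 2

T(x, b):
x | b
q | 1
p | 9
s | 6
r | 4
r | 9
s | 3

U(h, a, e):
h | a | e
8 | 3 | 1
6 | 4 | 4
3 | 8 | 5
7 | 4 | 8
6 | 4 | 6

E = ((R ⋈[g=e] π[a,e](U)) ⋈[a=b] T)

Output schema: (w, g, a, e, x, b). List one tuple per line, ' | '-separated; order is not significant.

Row counts bottom-up:
  R → 4
  U → 5
  π[a,e](U) → 5
  (R ⋈[g=e] π[a,e](U)) → 3
  T → 6
  ((R ⋈[g=e] π[a,e](U)) ⋈[a=b] T) → 3

== RESULT ==
w | g | a | e | x | b
q | 8 | 4 | 8 | r | 4
r | 4 | 4 | 4 | r | 4
t | 1 | 3 | 1 | s | 3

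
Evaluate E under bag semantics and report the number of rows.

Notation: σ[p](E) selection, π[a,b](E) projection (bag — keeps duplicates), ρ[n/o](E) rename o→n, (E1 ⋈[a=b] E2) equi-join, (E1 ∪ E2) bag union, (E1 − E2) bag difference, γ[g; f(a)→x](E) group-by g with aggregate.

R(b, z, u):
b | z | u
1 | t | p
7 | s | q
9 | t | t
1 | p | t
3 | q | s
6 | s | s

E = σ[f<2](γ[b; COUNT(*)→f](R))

Row counts bottom-up:
  R → 6
  γ[b; COUNT(*)→f](R) → 5
  σ[f<2](γ[b; COUNT(*)→f](R)) → 4

|E| = 4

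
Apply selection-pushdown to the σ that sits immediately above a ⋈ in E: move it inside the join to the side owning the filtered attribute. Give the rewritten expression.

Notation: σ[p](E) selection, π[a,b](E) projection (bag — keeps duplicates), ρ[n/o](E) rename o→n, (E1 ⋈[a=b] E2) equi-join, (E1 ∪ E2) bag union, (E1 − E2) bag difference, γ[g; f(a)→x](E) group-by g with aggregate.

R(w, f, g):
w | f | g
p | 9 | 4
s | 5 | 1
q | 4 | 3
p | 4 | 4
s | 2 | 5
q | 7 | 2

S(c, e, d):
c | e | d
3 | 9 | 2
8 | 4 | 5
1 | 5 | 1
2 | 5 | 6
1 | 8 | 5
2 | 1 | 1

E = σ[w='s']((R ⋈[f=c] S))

σ filters on w, owned by the left side.
E' = (σ[w='s'](R) ⋈[f=c] S)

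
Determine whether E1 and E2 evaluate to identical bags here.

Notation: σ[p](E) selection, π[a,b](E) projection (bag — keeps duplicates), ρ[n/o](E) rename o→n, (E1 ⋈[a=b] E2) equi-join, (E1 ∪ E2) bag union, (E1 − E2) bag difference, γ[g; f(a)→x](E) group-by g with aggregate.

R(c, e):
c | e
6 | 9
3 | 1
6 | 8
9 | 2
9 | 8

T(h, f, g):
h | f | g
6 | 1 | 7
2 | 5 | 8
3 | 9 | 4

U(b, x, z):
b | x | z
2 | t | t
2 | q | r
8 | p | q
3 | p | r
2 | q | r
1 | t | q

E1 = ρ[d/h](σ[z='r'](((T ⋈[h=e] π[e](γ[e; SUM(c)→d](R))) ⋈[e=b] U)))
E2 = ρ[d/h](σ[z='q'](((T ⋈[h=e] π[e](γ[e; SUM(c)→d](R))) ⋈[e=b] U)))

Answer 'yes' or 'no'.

E1 per-node cardinality:
  T → 3
  R → 5
  γ[e; SUM(c)→d](R) → 4
  π[e](γ[e; SUM(c)→d](R)) → 4
  (T ⋈[h=e] π[e](γ[e; SUM(c)→d](R))) → 1
  U → 6
  ((T ⋈[h=e] π[e](γ[e; SUM(c)→d](R))) ⋈[e=b] U) → 3
  σ[z='r'](((T ⋈[h=e] π[e](γ[e; SUM(c)→d](R))) ⋈[e=b] U)) → 2
  ρ[d/h](σ[z='r'](((T ⋈[h=e] π[e](γ[e; SUM(c)→d](R))) ⋈[e=b] U))) → 2
E2 per-node cardinality:
  T → 3
  R → 5
  γ[e; SUM(c)→d](R) → 4
  π[e](γ[e; SUM(c)→d](R)) → 4
  (T ⋈[h=e] π[e](γ[e; SUM(c)→d](R))) → 1
  U → 6
  ((T ⋈[h=e] π[e](γ[e; SUM(c)→d](R))) ⋈[e=b] U) → 3
  σ[z='q'](((T ⋈[h=e] π[e](γ[e; SUM(c)→d](R))) ⋈[e=b] U)) → 0
  ρ[d/h](σ[z='q'](((T ⋈[h=e] π[e](γ[e; SUM(c)→d](R))) ⋈[e=b] U))) → 0

E1 result:
d | f | g | e | b | x | z
2 | 5 | 8 | 2 | 2 | q | r
2 | 5 | 8 | 2 | 2 | q | r
E2 result:
d | f | g | e | b | x | z
(0 rows)
Witness: (2, 5, 8, 2, 2, 'q', 'r') appears 2× in E1 but 0× in E2.

no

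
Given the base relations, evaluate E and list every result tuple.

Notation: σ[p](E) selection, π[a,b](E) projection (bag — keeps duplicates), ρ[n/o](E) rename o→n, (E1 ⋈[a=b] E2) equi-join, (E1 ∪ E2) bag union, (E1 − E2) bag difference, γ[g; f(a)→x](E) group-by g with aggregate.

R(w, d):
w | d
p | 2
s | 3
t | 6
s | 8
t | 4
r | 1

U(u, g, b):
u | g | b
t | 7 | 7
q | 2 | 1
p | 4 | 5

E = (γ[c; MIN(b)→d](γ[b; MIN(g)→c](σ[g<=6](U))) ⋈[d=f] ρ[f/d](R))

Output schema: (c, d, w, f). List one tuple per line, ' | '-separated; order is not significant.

Per-node cardinality:
  U → 3
  σ[g<=6](U) → 2
  γ[b; MIN(g)→c](σ[g<=6](U)) → 2
  γ[c; MIN(b)→d](γ[b; MIN(g)→c](σ[g<=6](U))) → 2
  R → 6
  ρ[f/d](R) → 6
  (γ[c; MIN(b)→d](γ[b; MIN(g)→c](σ[g<=6](U))) ⋈[d=f] ρ[f/d](R)) → 1

== RESULT ==
c | d | w | f
2 | 1 | r | 1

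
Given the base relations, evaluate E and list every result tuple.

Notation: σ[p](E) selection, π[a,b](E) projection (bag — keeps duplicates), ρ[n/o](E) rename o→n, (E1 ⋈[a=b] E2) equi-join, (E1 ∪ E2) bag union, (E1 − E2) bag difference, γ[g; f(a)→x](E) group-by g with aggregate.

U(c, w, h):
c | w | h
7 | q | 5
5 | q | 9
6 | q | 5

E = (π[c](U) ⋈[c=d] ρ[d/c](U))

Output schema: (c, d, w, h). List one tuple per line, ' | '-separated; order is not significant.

Stepwise |·|:
  U → 3
  π[c](U) → 3
  U → 3
  ρ[d/c](U) → 3
  (π[c](U) ⋈[c=d] ρ[d/c](U)) → 3

== RESULT ==
c | d | w | h
5 | 5 | q | 9
6 | 6 | q | 5
7 | 7 | q | 5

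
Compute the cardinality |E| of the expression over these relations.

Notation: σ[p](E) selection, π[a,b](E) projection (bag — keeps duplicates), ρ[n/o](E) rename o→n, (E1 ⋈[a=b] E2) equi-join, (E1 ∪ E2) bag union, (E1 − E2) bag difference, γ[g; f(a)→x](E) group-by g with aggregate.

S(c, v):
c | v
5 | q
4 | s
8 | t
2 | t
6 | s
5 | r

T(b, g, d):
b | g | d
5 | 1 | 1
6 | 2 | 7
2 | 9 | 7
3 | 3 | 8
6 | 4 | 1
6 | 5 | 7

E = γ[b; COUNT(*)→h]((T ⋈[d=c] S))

Row counts bottom-up:
  T → 6
  S → 6
  (T ⋈[d=c] S) → 1
  γ[b; COUNT(*)→h]((T ⋈[d=c] S)) → 1

|E| = 1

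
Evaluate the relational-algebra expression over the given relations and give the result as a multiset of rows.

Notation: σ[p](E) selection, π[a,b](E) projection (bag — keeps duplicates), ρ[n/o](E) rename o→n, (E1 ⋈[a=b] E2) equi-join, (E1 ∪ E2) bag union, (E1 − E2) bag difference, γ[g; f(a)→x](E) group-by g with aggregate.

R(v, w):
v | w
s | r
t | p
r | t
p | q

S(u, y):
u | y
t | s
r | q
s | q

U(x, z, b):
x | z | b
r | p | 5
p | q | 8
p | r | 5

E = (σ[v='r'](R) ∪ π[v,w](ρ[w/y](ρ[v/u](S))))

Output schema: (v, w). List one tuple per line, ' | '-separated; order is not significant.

Stepwise |·|:
  R → 4
  σ[v='r'](R) → 1
  S → 3
  ρ[v/u](S) → 3
  ρ[w/y](ρ[v/u](S)) → 3
  π[v,w](ρ[w/y](ρ[v/u](S))) → 3
  (σ[v='r'](R) ∪ π[v,w](ρ[w/y](ρ[v/u](S)))) → 4

== RESULT ==
v | w
r | q
r | t
s | q
t | s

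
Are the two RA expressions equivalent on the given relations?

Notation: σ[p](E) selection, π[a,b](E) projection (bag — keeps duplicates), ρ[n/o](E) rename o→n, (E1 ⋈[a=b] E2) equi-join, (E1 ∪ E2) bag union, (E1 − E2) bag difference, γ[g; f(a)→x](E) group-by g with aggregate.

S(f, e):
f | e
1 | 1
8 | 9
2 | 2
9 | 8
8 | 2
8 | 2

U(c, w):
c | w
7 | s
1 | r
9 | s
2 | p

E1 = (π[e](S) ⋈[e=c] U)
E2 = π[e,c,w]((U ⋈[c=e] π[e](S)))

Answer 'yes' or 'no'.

E1 subexpression sizes:
  S → 6
  π[e](S) → 6
  U → 4
  (π[e](S) ⋈[e=c] U) → 5
E2 subexpression sizes:
  U → 4
  S → 6
  π[e](S) → 6
  (U ⋈[c=e] π[e](S)) → 5
  π[e,c,w]((U ⋈[c=e] π[e](S))) → 5

E1 and E2 produce the same multiset:
e | c | w
1 | 1 | r
2 | 2 | p
2 | 2 | p
2 | 2 | p
9 | 9 | s

yes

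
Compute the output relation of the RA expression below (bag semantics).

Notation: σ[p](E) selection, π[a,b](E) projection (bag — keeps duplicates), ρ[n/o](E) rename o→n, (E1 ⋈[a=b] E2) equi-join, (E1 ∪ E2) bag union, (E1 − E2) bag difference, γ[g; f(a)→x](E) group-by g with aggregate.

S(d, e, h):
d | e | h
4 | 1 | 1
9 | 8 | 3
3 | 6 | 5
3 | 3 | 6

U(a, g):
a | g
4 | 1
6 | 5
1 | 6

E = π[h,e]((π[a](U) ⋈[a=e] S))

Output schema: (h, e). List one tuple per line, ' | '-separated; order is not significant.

Row counts bottom-up:
  U → 3
  π[a](U) → 3
  S → 4
  (π[a](U) ⋈[a=e] S) → 2
  π[h,e]((π[a](U) ⋈[a=e] S)) → 2

== RESULT ==
h | e
1 | 1
5 | 6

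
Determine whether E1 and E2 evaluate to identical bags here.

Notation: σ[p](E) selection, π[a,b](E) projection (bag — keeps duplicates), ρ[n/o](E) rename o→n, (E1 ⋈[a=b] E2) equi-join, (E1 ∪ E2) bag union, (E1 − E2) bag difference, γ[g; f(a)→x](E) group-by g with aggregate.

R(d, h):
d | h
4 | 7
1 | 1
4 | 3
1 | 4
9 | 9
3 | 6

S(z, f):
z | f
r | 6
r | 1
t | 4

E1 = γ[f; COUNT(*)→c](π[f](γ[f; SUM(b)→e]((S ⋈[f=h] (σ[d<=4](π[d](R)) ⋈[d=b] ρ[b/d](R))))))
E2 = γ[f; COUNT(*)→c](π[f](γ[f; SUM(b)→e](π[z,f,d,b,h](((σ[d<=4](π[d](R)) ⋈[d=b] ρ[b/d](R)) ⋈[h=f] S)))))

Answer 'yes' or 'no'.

E1 row counts bottom-up:
  S → 3
  R → 6
  π[d](R) → 6
  σ[d<=4](π[d](R)) → 5
  R → 6
  ρ[b/d](R) → 6
  (σ[d<=4](π[d](R)) ⋈[d=b] ρ[b/d](R)) → 9
  (S ⋈[f=h] (σ[d<=4](π[d](R)) ⋈[d=b] ρ[b/d](R))) → 5
  γ[f; SUM(b)→e]((S ⋈[f=h] (σ[d<=4](π[d](R)) ⋈[d=b] ρ[b/d](R)))) → 3
  π[f](γ[f; SUM(b)→e]((S ⋈[f=h] (σ[d<=4](π[d](R)) ⋈[d=b] ρ[b/d](R))))) → 3
  γ[f; COUNT(*)→c](π[f](γ[f; SUM(b)→e]((S ⋈[f=h] (σ[d<=4](π[d](R)) ⋈[d=b] ρ[b/d](R)))))) → 3
E2 row counts bottom-up:
  R → 6
  π[d](R) → 6
  σ[d<=4](π[d](R)) → 5
  R → 6
  ρ[b/d](R) → 6
  (σ[d<=4](π[d](R)) ⋈[d=b] ρ[b/d](R)) → 9
  S → 3
  ((σ[d<=4](π[d](R)) ⋈[d=b] ρ[b/d](R)) ⋈[h=f] S) → 5
  π[z,f,d,b,h](((σ[d<=4](π[d](R)) ⋈[d=b] ρ[b/d](R)) ⋈[h=f] S)) → 5
  γ[f; SUM(b)→e](π[z,f,d,b,h](((σ[d<=4](π[d](R)) ⋈[d=b] ρ[b/d](R)) ⋈[h=f] S))) → 3
  π[f](γ[f; SUM(b)→e](π[z,f,d,b,h](((σ[d<=4](π[d](R)) ⋈[d=b] ρ[b/d](R)) ⋈[h=f] S)))) → 3
  γ[f; COUNT(*)→c](π[f](γ[f; SUM(b)→e](π[z,f,d,b,h](((σ[d<=4](π[d](R)) ⋈[d=b] ρ[b/d](R)) ⋈[h=f] S))))) → 3

E1 and E2 produce the same multiset:
f | c
1 | 1
4 | 1
6 | 1

yes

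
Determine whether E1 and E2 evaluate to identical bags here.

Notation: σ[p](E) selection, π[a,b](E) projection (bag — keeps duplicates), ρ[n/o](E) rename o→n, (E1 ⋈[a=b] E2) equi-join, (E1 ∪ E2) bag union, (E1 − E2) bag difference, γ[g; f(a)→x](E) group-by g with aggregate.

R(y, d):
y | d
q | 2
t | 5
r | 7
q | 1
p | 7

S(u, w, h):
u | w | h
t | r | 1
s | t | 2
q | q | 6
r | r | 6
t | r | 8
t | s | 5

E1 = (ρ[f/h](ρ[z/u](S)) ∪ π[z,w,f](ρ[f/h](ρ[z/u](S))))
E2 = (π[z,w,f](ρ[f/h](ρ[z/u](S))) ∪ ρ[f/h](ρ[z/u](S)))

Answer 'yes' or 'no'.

E1 stepwise |·|:
  S → 6
  ρ[z/u](S) → 6
  ρ[f/h](ρ[z/u](S)) → 6
  S → 6
  ρ[z/u](S) → 6
  ρ[f/h](ρ[z/u](S)) → 6
  π[z,w,f](ρ[f/h](ρ[z/u](S))) → 6
  (ρ[f/h](ρ[z/u](S)) ∪ π[z,w,f](ρ[f/h](ρ[z/u](S)))) → 12
E2 stepwise |·|:
  S → 6
  ρ[z/u](S) → 6
  ρ[f/h](ρ[z/u](S)) → 6
  π[z,w,f](ρ[f/h](ρ[z/u](S))) → 6
  S → 6
  ρ[z/u](S) → 6
  ρ[f/h](ρ[z/u](S)) → 6
  (π[z,w,f](ρ[f/h](ρ[z/u](S))) ∪ ρ[f/h](ρ[z/u](S))) → 12

E1 and E2 produce the same multiset:
z | w | f
q | q | 6
q | q | 6
r | r | 6
r | r | 6
s | t | 2
s | t | 2
t | r | 1
t | r | 1
t | r | 8
t | r | 8
t | s | 5
t | s | 5

yes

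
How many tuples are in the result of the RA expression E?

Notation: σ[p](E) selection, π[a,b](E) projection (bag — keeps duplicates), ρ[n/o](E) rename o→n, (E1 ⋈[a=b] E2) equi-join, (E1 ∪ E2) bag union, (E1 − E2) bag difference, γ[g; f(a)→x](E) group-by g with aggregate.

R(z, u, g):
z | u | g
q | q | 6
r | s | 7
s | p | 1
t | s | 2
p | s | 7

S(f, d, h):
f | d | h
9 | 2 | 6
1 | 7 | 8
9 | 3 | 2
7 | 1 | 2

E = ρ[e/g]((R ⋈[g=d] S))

Row counts bottom-up:
  R → 5
  S → 4
  (R ⋈[g=d] S) → 4
  ρ[e/g]((R ⋈[g=d] S)) → 4

|E| = 4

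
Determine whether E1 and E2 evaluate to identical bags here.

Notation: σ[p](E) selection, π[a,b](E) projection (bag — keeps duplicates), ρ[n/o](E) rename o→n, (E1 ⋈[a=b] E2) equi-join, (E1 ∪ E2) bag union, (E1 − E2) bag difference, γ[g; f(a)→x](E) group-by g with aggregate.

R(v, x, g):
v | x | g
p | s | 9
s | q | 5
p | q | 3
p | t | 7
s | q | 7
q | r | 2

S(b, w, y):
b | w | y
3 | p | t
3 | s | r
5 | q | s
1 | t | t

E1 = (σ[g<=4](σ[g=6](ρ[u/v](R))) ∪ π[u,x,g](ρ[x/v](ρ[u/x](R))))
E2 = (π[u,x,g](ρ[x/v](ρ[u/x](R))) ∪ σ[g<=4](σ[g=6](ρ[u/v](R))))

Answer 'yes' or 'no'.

E1 stepwise |·|:
  R → 6
  ρ[u/v](R) → 6
  σ[g=6](ρ[u/v](R)) → 0
  σ[g<=4](σ[g=6](ρ[u/v](R))) → 0
  R → 6
  ρ[u/x](R) → 6
  ρ[x/v](ρ[u/x](R)) → 6
  π[u,x,g](ρ[x/v](ρ[u/x](R))) → 6
  (σ[g<=4](σ[g=6](ρ[u/v](R))) ∪ π[u,x,g](ρ[x/v](ρ[u/x](R)))) → 6
E2 stepwise |·|:
  R → 6
  ρ[u/x](R) → 6
  ρ[x/v](ρ[u/x](R)) → 6
  π[u,x,g](ρ[x/v](ρ[u/x](R))) → 6
  R → 6
  ρ[u/v](R) → 6
  σ[g=6](ρ[u/v](R)) → 0
  σ[g<=4](σ[g=6](ρ[u/v](R))) → 0
  (π[u,x,g](ρ[x/v](ρ[u/x](R))) ∪ σ[g<=4](σ[g=6](ρ[u/v](R)))) → 6

E1 and E2 produce the same multiset:
u | x | g
q | p | 3
q | s | 5
q | s | 7
r | q | 2
s | p | 9
t | p | 7

yes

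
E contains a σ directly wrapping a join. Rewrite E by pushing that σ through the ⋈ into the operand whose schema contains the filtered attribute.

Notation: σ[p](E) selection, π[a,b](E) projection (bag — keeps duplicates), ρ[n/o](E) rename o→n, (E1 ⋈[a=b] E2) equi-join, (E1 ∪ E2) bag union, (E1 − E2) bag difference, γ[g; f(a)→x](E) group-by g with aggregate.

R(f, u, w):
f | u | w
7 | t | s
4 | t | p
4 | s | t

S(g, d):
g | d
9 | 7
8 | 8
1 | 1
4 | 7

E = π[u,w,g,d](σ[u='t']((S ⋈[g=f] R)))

σ filters on u, owned by the right side.
E' = π[u,w,g,d]((S ⋈[g=f] σ[u='t'](R)))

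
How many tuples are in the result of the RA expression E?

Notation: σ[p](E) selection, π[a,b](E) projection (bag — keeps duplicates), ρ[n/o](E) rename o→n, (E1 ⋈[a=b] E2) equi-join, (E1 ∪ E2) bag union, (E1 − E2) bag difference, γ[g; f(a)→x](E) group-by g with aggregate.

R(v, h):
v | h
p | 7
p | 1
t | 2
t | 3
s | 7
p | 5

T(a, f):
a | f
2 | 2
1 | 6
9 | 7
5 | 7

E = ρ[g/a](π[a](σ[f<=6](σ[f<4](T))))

Stepwise |·|:
  T → 4
  σ[f<4](T) → 1
  σ[f<=6](σ[f<4](T)) → 1
  π[a](σ[f<=6](σ[f<4](T))) → 1
  ρ[g/a](π[a](σ[f<=6](σ[f<4](T)))) → 1

|E| = 1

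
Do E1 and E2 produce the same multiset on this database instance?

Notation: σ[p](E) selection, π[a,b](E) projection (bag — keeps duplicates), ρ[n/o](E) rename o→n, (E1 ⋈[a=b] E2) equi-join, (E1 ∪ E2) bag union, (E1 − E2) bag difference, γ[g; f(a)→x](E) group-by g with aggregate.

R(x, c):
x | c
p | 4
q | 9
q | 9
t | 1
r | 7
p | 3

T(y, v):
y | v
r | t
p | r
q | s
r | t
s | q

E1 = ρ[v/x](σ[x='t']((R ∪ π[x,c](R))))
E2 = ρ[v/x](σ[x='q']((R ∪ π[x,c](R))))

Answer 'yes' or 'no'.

E1 stepwise |·|:
  R → 6
  R → 6
  π[x,c](R) → 6
  (R ∪ π[x,c](R)) → 12
  σ[x='t']((R ∪ π[x,c](R))) → 2
  ρ[v/x](σ[x='t']((R ∪ π[x,c](R)))) → 2
E2 stepwise |·|:
  R → 6
  R → 6
  π[x,c](R) → 6
  (R ∪ π[x,c](R)) → 12
  σ[x='q']((R ∪ π[x,c](R))) → 4
  ρ[v/x](σ[x='q']((R ∪ π[x,c](R)))) → 4

E1 result:
v | c
t | 1
t | 1
E2 result:
v | c
q | 9
q | 9
q | 9
q | 9
Witness: ('q', 9) appears 0× in E1 but 4× in E2.

no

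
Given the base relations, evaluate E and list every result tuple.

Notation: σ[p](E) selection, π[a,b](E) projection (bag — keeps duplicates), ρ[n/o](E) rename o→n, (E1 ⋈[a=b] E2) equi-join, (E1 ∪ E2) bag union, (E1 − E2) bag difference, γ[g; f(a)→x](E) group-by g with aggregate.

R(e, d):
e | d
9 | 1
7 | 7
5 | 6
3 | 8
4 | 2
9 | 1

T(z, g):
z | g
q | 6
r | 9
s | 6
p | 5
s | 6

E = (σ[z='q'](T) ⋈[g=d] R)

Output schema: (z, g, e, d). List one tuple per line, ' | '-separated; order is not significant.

Per-node cardinality:
  T → 5
  σ[z='q'](T) → 1
  R → 6
  (σ[z='q'](T) ⋈[g=d] R) → 1

== RESULT ==
z | g | e | d
q | 6 | 5 | 6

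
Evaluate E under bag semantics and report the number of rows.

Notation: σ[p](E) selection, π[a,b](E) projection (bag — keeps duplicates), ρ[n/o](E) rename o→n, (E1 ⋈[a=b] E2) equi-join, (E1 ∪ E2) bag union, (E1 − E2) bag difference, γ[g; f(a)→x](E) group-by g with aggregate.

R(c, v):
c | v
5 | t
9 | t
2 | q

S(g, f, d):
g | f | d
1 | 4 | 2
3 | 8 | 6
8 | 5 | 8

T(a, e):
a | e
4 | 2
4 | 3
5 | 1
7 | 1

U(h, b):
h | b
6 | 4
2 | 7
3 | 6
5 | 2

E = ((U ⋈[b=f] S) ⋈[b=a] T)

Subexpression sizes:
  U → 4
  S → 3
  (U ⋈[b=f] S) → 1
  T → 4
  ((U ⋈[b=f] S) ⋈[b=a] T) → 2

|E| = 2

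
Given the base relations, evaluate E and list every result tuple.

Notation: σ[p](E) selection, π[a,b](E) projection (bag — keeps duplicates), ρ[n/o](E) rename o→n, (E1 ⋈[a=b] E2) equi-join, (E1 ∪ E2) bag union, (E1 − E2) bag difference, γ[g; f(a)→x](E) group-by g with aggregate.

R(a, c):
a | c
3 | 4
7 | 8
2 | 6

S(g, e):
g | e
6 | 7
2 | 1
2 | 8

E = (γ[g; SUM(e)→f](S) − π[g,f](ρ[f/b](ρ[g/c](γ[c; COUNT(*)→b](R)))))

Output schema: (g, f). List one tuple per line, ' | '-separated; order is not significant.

Row counts bottom-up:
  S → 3
  γ[g; SUM(e)→f](S) → 2
  R → 3
  γ[c; COUNT(*)→b](R) → 3
  ρ[g/c](γ[c; COUNT(*)→b](R)) → 3
  ρ[f/b](ρ[g/c](γ[c; COUNT(*)→b](R))) → 3
  π[g,f](ρ[f/b](ρ[g/c](γ[c; COUNT(*)→b](R)))) → 3
  (γ[g; SUM(e)→f](S) − π[g,f](ρ[f/b](ρ[g/c](γ[c; COUNT(*)→b](R))))) → 2

== RESULT ==
g | f
2 | 9
6 | 7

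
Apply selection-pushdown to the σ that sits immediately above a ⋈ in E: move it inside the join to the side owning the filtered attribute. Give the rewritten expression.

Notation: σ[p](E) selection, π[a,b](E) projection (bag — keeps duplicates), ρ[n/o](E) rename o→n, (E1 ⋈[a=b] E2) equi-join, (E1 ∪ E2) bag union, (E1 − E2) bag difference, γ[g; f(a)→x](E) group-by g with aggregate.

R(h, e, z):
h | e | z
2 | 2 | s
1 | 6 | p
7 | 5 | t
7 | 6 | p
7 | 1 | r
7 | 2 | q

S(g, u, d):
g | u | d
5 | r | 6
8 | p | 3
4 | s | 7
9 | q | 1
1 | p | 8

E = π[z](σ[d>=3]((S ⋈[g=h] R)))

σ filters on d, owned by the left side.
E' = π[z]((σ[d>=3](S) ⋈[g=h] R))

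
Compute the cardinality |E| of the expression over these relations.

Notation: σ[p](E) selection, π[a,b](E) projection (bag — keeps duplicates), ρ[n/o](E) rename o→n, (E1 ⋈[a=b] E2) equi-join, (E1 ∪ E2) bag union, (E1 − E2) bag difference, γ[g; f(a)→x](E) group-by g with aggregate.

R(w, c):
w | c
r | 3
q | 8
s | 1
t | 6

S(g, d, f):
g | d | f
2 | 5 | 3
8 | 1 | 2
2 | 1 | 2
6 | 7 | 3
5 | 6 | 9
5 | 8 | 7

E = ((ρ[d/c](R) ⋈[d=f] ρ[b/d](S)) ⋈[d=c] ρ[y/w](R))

Row counts bottom-up:
  R → 4
  ρ[d/c](R) → 4
  S → 6
  ρ[b/d](S) → 6
  (ρ[d/c](R) ⋈[d=f] ρ[b/d](S)) → 2
  R → 4
  ρ[y/w](R) → 4
  ((ρ[d/c](R) ⋈[d=f] ρ[b/d](S)) ⋈[d=c] ρ[y/w](R)) → 2

|E| = 2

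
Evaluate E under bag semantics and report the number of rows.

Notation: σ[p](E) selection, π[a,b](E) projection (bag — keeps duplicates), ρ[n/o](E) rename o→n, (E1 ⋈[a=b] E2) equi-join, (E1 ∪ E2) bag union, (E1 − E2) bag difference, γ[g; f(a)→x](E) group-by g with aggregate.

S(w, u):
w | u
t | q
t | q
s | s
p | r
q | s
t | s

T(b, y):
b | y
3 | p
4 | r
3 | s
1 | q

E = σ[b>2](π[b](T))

Per-node cardinality:
  T → 4
  π[b](T) → 4
  σ[b>2](π[b](T)) → 3

|E| = 3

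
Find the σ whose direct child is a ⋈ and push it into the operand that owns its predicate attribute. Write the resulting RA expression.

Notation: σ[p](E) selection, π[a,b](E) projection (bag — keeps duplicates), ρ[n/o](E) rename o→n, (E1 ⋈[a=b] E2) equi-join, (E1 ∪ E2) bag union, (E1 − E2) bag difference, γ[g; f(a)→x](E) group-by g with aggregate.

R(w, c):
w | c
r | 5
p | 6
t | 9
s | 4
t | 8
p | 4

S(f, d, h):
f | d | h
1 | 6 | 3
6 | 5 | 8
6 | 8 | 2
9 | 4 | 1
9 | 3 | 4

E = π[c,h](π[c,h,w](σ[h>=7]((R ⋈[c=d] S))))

σ filters on h, owned by the right side.
E' = π[c,h](π[c,h,w]((R ⋈[c=d] σ[h>=7](S))))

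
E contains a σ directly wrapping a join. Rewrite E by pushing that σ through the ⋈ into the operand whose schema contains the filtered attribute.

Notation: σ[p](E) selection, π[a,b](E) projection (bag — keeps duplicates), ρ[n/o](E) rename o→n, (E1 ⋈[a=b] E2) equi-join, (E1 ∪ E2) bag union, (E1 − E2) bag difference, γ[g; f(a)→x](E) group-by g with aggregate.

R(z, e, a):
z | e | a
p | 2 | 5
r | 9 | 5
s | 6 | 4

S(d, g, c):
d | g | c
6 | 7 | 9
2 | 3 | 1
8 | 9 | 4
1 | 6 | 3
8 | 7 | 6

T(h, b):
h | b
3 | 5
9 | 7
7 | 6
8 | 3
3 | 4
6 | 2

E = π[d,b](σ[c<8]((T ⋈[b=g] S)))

σ filters on c, owned by the right side.
E' = π[d,b]((T ⋈[b=g] σ[c<8](S)))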